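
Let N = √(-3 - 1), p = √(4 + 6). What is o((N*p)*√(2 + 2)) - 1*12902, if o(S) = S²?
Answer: -13062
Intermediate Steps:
p = √10 ≈ 3.1623
N = 2*I (N = √(-4) = 2*I ≈ 2.0*I)
o((N*p)*√(2 + 2)) - 1*12902 = (((2*I)*√10)*√(2 + 2))² - 1*12902 = ((2*I*√10)*√4)² - 12902 = ((2*I*√10)*2)² - 12902 = (4*I*√10)² - 12902 = -160 - 12902 = -13062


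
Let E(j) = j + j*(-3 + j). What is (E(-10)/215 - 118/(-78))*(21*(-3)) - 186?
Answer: -176907/559 ≈ -316.47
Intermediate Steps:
(E(-10)/215 - 118/(-78))*(21*(-3)) - 186 = (-10*(-2 - 10)/215 - 118/(-78))*(21*(-3)) - 186 = (-10*(-12)*(1/215) - 118*(-1/78))*(-63) - 186 = (120*(1/215) + 59/39)*(-63) - 186 = (24/43 + 59/39)*(-63) - 186 = (3473/1677)*(-63) - 186 = -72933/559 - 186 = -176907/559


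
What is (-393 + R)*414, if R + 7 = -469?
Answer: -359766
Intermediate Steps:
R = -476 (R = -7 - 469 = -476)
(-393 + R)*414 = (-393 - 476)*414 = -869*414 = -359766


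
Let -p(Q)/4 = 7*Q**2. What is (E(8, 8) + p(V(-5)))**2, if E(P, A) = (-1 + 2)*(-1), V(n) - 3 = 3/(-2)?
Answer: 4096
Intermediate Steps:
V(n) = 3/2 (V(n) = 3 + 3/(-2) = 3 + 3*(-1/2) = 3 - 3/2 = 3/2)
p(Q) = -28*Q**2
E(P, A) = -1 (E(P, A) = 1*(-1) = -1)
(E(8, 8) + p(V(-5)))**2 = (-1 - 28*(3/2)**2)**2 = (-1 - 28*9/4)**2 = (-1 - 63)**2 = (-64)**2 = 4096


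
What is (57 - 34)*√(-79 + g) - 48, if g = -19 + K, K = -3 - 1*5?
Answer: -48 + 23*I*√106 ≈ -48.0 + 236.8*I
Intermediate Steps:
K = -8 (K = -3 - 5 = -8)
g = -27 (g = -19 - 8 = -27)
(57 - 34)*√(-79 + g) - 48 = (57 - 34)*√(-79 - 27) - 48 = 23*√(-106) - 48 = 23*(I*√106) - 48 = 23*I*√106 - 48 = -48 + 23*I*√106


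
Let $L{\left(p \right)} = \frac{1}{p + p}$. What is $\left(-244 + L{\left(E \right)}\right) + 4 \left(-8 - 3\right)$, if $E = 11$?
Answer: $- \frac{6335}{22} \approx -287.95$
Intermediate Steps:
$L{\left(p \right)} = \frac{1}{2 p}$
$\left(-244 + L{\left(E \right)}\right) + 4 \left(-8 - 3\right) = \left(-244 + \frac{1}{2 \cdot 11}\right) + 4 \left(-8 - 3\right) = \left(-244 + \frac{1}{2} \cdot \frac{1}{11}\right) + 4 \left(-11\right) = \left(-244 + \frac{1}{22}\right) - 44 = - \frac{5367}{22} - 44 = - \frac{6335}{22}$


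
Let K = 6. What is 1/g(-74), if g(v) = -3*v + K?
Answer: 1/228 ≈ 0.0043860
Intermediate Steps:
g(v) = 6 - 3*v (g(v) = -3*v + 6 = 6 - 3*v)
1/g(-74) = 1/(6 - 3*(-74)) = 1/(6 + 222) = 1/228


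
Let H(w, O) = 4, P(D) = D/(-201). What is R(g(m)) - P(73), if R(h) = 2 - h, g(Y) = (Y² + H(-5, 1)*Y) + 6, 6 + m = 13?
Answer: -16208/201 ≈ -80.637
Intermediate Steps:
P(D) = -D/201 (P(D) = D*(-1/201) = -D/201)
m = 7 (m = -6 + 13 = 7)
g(Y) = 6 + Y² + 4*Y (g(Y) = (Y² + 4*Y) + 6 = 6 + Y² + 4*Y)
R(g(m)) - P(73) = (2 - (6 + 7² + 4*7)) - (-1)*73/201 = (2 - (6 + 49 + 28)) - 1*(-73/201) = (2 - 1*83) + 73/201 = (2 - 83) + 73/201 = -81 + 73/201 = -16208/201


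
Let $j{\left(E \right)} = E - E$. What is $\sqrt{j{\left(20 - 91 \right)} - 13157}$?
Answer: $i \sqrt{13157} \approx 114.7 i$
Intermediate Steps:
$j{\left(E \right)} = 0$
$\sqrt{j{\left(20 - 91 \right)} - 13157} = \sqrt{0 - 13157} = \sqrt{-13157} = i \sqrt{13157}$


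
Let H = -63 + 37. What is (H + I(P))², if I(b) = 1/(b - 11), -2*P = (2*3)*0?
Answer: 82369/121 ≈ 680.74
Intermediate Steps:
H = -26
P = 0 (P = -2*3*0/2 = -3*0 = -½*0 = 0)
I(b) = 1/(-11 + b)
(H + I(P))² = (-26 + 1/(-11 + 0))² = (-26 + 1/(-11))² = (-26 - 1/11)² = (-287/11)² = 82369/121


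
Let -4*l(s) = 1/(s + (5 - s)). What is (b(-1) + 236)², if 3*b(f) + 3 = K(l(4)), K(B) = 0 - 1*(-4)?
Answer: 502681/9 ≈ 55853.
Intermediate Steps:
l(s) = -1/20 (l(s) = -1/(4*(s + (5 - s))) = -¼/5 = -¼*⅕ = -1/20)
K(B) = 4 (K(B) = 0 + 4 = 4)
b(f) = ⅓ (b(f) = -1 + (⅓)*4 = -1 + 4/3 = ⅓)
(b(-1) + 236)² = (⅓ + 236)² = (709/3)² = 502681/9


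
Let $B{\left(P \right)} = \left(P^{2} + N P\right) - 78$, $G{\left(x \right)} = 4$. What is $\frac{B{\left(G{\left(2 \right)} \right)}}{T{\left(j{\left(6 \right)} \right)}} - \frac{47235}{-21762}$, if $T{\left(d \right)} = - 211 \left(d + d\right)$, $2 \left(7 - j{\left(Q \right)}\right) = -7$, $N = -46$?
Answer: $\frac{23850193}{10714158} \approx 2.226$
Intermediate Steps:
$j{\left(Q \right)} = \frac{21}{2}$ ($j{\left(Q \right)} = 7 - - \frac{7}{2} = 7 + \frac{7}{2} = \frac{21}{2}$)
$T{\left(d \right)} = - 422 d$ ($T{\left(d \right)} = - 211 \cdot 2 d = - 422 d$)
$B{\left(P \right)} = -78 + P^{2} - 46 P$ ($B{\left(P \right)} = \left(P^{2} - 46 P\right) - 78 = -78 + P^{2} - 46 P$)
$\frac{B{\left(G{\left(2 \right)} \right)}}{T{\left(j{\left(6 \right)} \right)}} - \frac{47235}{-21762} = \frac{-78 + 4^{2} - 184}{\left(-422\right) \frac{21}{2}} - \frac{47235}{-21762} = \frac{-78 + 16 - 184}{-4431} - - \frac{15745}{7254} = \left(-246\right) \left(- \frac{1}{4431}\right) + \frac{15745}{7254} = \frac{82}{1477} + \frac{15745}{7254} = \frac{23850193}{10714158}$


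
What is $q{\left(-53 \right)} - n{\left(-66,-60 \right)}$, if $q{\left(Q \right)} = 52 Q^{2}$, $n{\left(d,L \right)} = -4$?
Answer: $146072$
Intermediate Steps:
$q{\left(-53 \right)} - n{\left(-66,-60 \right)} = 52 \left(-53\right)^{2} - -4 = 52 \cdot 2809 + 4 = 146068 + 4 = 146072$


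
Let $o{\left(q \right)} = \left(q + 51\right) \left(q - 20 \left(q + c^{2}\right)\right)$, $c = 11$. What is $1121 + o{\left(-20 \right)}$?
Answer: $-62119$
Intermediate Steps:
$o{\left(q \right)} = \left(-2420 - 19 q\right) \left(51 + q\right)$ ($o{\left(q \right)} = \left(q + 51\right) \left(q - 20 \left(q + 11^{2}\right)\right) = \left(51 + q\right) \left(q - 20 \left(q + 121\right)\right) = \left(51 + q\right) \left(q - 20 \left(121 + q\right)\right) = \left(51 + q\right) \left(q - \left(2420 + 20 q\right)\right) = \left(51 + q\right) \left(-2420 - 19 q\right) = \left(-2420 - 19 q\right) \left(51 + q\right)$)
$1121 + o{\left(-20 \right)} = 1121 - \left(55640 + 7600\right) = 1121 - 63240 = -62119$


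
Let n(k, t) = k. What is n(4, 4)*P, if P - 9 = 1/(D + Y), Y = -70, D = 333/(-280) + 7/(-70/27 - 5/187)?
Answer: 1966309348/54701993 ≈ 35.946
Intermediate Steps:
D = -2859993/740600 (D = 333*(-1/280) + 7/(-70*1/27 - 5*1/187) = -333/280 + 7/(-70/27 - 5/187) = -333/280 + 7/(-13225/5049) = -333/280 + 7*(-5049/13225) = -333/280 - 35343/13225 = -2859993/740600 ≈ -3.8617)
P = 491577337/54701993 (P = 9 + 1/(-2859993/740600 - 70) = 9 + 1/(-54701993/740600) = 9 - 740600/54701993 = 491577337/54701993 ≈ 8.9865)
n(4, 4)*P = 4*(491577337/54701993) = 1966309348/54701993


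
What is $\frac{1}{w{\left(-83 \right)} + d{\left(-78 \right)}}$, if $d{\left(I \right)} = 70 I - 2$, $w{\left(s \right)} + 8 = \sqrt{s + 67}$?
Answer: $- \frac{2735}{14960458} - \frac{i}{7480229} \approx -0.00018282 - 1.3369 \cdot 10^{-7} i$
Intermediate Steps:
$w{\left(s \right)} = -8 + \sqrt{67 + s}$ ($w{\left(s \right)} = -8 + \sqrt{s + 67} = -8 + \sqrt{67 + s}$)
$d{\left(I \right)} = -2 + 70 I$
$\frac{1}{w{\left(-83 \right)} + d{\left(-78 \right)}} = \frac{1}{\left(-8 + \sqrt{67 - 83}\right) + \left(-2 + 70 \left(-78\right)\right)} = \frac{1}{\left(-8 + \sqrt{-16}\right) - 5462} = \frac{1}{\left(-8 + 4 i\right) - 5462} = \frac{1}{-5470 + 4 i} = \frac{-5470 - 4 i}{29920916}$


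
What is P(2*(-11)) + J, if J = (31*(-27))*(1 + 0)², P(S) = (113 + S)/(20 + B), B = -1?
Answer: -15812/19 ≈ -832.21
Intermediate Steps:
P(S) = 113/19 + S/19 (P(S) = (113 + S)/(20 - 1) = (113 + S)/19 = (113 + S)*(1/19) = 113/19 + S/19)
J = -837 (J = -837*1² = -837*1 = -837)
P(2*(-11)) + J = (113/19 + (2*(-11))/19) - 837 = (113/19 + (1/19)*(-22)) - 837 = (113/19 - 22/19) - 837 = 91/19 - 837 = -15812/19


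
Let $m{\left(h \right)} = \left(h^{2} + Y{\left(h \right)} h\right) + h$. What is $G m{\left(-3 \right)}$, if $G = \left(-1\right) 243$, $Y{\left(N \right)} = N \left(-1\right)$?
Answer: $729$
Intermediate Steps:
$Y{\left(N \right)} = - N$
$m{\left(h \right)} = h$ ($m{\left(h \right)} = \left(h^{2} + - h h\right) + h = \left(h^{2} - h^{2}\right) + h = 0 + h = h$)
$G = -243$
$G m{\left(-3 \right)} = \left(-243\right) \left(-3\right) = 729$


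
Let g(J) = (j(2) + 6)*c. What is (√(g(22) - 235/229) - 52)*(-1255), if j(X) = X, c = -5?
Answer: 65260 - 1255*I*√2151455/229 ≈ 65260.0 - 8038.5*I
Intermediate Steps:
g(J) = -40 (g(J) = (2 + 6)*(-5) = 8*(-5) = -40)
(√(g(22) - 235/229) - 52)*(-1255) = (√(-40 - 235/229) - 52)*(-1255) = (√(-9395/229) - 52)*(-1255) = (I*√2151455/229 - 52)*(-1255) = (-52 + I*√2151455/229)*(-1255) = 65260 - 1255*I*√2151455/229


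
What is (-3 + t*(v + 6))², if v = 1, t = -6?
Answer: 2025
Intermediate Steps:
(-3 + t*(v + 6))² = (-3 - 6*(1 + 6))² = (-3 - 6*7)² = (-3 - 42)² = (-45)² = 2025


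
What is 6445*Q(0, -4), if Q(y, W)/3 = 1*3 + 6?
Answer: 174015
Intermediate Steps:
Q(y, W) = 27 (Q(y, W) = 3*(1*3 + 6) = 3*(3 + 6) = 3*9 = 27)
6445*Q(0, -4) = 6445*27 = 174015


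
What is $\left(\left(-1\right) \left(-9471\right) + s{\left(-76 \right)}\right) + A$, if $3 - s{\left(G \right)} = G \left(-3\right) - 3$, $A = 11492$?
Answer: $20741$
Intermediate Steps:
$s{\left(G \right)} = 6 + 3 G$ ($s{\left(G \right)} = 3 - \left(G \left(-3\right) - 3\right) = 3 - \left(- 3 G - 3\right) = 3 - \left(-3 - 3 G\right) = 3 + \left(3 + 3 G\right) = 6 + 3 G$)
$\left(\left(-1\right) \left(-9471\right) + s{\left(-76 \right)}\right) + A = \left(\left(-1\right) \left(-9471\right) + \left(6 + 3 \left(-76\right)\right)\right) + 11492 = \left(9471 + \left(6 - 228\right)\right) + 11492 = \left(9471 - 222\right) + 11492 = 9249 + 11492 = 20741$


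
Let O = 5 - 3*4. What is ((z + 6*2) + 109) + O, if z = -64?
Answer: 50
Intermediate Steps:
O = -7 (O = 5 - 12 = -7)
((z + 6*2) + 109) + O = ((-64 + 6*2) + 109) - 7 = ((-64 + 12) + 109) - 7 = (-52 + 109) - 7 = 57 - 7 = 50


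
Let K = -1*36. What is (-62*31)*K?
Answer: 69192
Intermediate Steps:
K = -36
(-62*31)*K = -62*31*(-36) = -1922*(-36) = 69192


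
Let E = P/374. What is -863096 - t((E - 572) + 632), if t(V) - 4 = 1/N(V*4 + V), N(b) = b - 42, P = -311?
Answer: -81940125074/94937 ≈ -8.6310e+5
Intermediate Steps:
E = -311/374 ≈ -0.83155
N(b) = -42 + b
t(V) = 4 + 1/(-42 + 5*V) (t(V) = 4 + 1/(-42 + (V*4 + V)) = 4 + 1/(-42 + (4*V + V)) = 4 + 1/(-42 + 5*V))
-863096 - t((E - 572) + 632) = -863096 - (-167 + 20*((-311/374 - 572) + 632))/(-42 + 5*((-311/374 - 572) + 632)) = -863096 - (-167 + 20*(-214239/374 + 632))/(-42 + 5*(-214239/374 + 632)) = -863096 - (-167 + 20*(22129/374))/(-42 + 5*(22129/374)) = -863096 - (-167 + 221290/187)/(-42 + 110645/374) = -863096 - 190061/(94937/374*187) = -863096 - 374*190061/(94937*187) = -863096 - 1*380122/94937 = -863096 - 380122/94937 = -81940125074/94937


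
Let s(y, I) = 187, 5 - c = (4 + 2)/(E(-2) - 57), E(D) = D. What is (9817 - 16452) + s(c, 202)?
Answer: -6448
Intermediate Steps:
c = 301/59 (c = 5 - (4 + 2)/(-2 - 57) = 5 - 6/(-59) = 5 - 6*(-1)/59 = 5 - 1*(-6/59) = 5 + 6/59 = 301/59 ≈ 5.1017)
(9817 - 16452) + s(c, 202) = (9817 - 16452) + 187 = -6635 + 187 = -6448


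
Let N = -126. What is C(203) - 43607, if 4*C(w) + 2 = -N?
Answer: -43576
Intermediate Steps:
C(w) = 31 (C(w) = -1/2 + (-1*(-126))/4 = -1/2 + (1/4)*126 = -1/2 + 63/2 = 31)
C(203) - 43607 = 31 - 43607 = -43576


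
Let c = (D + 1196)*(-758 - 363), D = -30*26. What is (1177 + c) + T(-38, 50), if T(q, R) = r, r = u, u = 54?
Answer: -465105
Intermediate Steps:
r = 54
T(q, R) = 54
D = -780
c = -466336 (c = (-780 + 1196)*(-758 - 363) = 416*(-1121) = -466336)
(1177 + c) + T(-38, 50) = (1177 - 466336) + 54 = -465159 + 54 = -465105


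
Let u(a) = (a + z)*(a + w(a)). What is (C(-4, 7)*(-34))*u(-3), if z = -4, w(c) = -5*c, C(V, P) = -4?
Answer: -11424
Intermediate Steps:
u(a) = -4*a*(-4 + a) (u(a) = (a - 4)*(a - 5*a) = (-4 + a)*(-4*a) = -4*a*(-4 + a))
(C(-4, 7)*(-34))*u(-3) = (-4*(-34))*(4*(-3)*(4 - 1*(-3))) = 136*(4*(-3)*(4 + 3)) = 136*(4*(-3)*7) = 136*(-84) = -11424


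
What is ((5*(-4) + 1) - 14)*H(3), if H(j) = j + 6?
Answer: -297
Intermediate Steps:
H(j) = 6 + j
((5*(-4) + 1) - 14)*H(3) = ((5*(-4) + 1) - 14)*(6 + 3) = ((-20 + 1) - 14)*9 = (-19 - 14)*9 = -33*9 = -297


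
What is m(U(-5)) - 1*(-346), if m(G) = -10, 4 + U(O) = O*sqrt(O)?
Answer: 336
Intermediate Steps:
U(O) = -4 + O**(3/2) (U(O) = -4 + O*sqrt(O) = -4 + O**(3/2))
m(U(-5)) - 1*(-346) = -10 - 1*(-346) = -10 + 346 = 336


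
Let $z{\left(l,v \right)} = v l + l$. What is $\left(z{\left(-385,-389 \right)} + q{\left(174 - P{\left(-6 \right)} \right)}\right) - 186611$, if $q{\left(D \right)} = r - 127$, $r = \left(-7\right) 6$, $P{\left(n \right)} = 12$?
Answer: $-37400$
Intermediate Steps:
$z{\left(l,v \right)} = l + l v$ ($z{\left(l,v \right)} = l v + l = l + l v$)
$r = -42$
$q{\left(D \right)} = -169$ ($q{\left(D \right)} = -42 - 127 = -169$)
$\left(z{\left(-385,-389 \right)} + q{\left(174 - P{\left(-6 \right)} \right)}\right) - 186611 = \left(- 385 \left(1 - 389\right) - 169\right) - 186611 = \left(\left(-385\right) \left(-388\right) - 169\right) - 186611 = \left(149380 - 169\right) - 186611 = 149211 - 186611 = -37400$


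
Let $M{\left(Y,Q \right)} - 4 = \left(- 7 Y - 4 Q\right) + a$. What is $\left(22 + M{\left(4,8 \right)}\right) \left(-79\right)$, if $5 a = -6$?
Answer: $\frac{13904}{5} \approx 2780.8$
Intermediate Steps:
$a = - \frac{6}{5}$ ($a = \frac{1}{5} \left(-6\right) = - \frac{6}{5} \approx -1.2$)
$M{\left(Y,Q \right)} = \frac{14}{5} - 7 Y - 4 Q$ ($M{\left(Y,Q \right)} = 4 - \left(\frac{6}{5} + 4 Q + 7 Y\right) = \frac{14}{5} - 7 Y - 4 Q$)
$\left(22 + M{\left(4,8 \right)}\right) \left(-79\right) = \left(22 - \frac{286}{5}\right) \left(-79\right) = \left(- \frac{176}{5}\right) \left(-79\right) = \frac{13904}{5}$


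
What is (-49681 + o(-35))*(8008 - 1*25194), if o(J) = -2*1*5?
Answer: 853989526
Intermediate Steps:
o(J) = -10 (o(J) = -2*5 = -10)
(-49681 + o(-35))*(8008 - 1*25194) = (-49681 - 10)*(8008 - 1*25194) = -49691*(8008 - 25194) = -49691*(-17186) = 853989526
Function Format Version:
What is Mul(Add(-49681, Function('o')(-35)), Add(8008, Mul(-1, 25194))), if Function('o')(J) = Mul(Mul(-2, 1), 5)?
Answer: 853989526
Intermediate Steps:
Function('o')(J) = -10 (Function('o')(J) = Mul(-2, 5) = -10)
Mul(Add(-49681, Function('o')(-35)), Add(8008, Mul(-1, 25194))) = Mul(Add(-49681, -10), Add(8008, Mul(-1, 25194))) = Mul(-49691, Add(8008, -25194)) = Mul(-49691, -17186) = 853989526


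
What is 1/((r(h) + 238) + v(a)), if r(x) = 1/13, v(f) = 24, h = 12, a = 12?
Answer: 13/3407 ≈ 0.0038157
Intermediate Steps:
r(x) = 1/13
1/((r(h) + 238) + v(a)) = 1/((1/13 + 238) + 24) = 1/(3095/13 + 24) = 1/(3407/13) = 13/3407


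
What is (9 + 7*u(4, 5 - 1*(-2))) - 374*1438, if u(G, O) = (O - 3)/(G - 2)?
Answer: -537789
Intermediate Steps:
u(G, O) = (-3 + O)/(-2 + G)
(9 + 7*u(4, 5 - 1*(-2))) - 374*1438 = (9 + 7*((-3 + (5 - 1*(-2)))/(-2 + 4))) - 374*1438 = (9 + 7*((-3 + (5 + 2))/2)) - 537812 = (9 + 7*((-3 + 7)/2)) - 537812 = (9 + 7*((½)*4)) - 537812 = (9 + 7*2) - 537812 = (9 + 14) - 537812 = 23 - 537812 = -537789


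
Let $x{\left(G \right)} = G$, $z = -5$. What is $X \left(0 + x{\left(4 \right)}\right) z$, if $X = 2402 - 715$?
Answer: $-33740$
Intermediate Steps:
$X = 1687$ ($X = 2402 - 715 = 1687$)
$X \left(0 + x{\left(4 \right)}\right) z = 1687 \left(0 + 4\right) \left(-5\right) = 1687 \cdot 4 \left(-5\right) = 1687 \left(-20\right) = -33740$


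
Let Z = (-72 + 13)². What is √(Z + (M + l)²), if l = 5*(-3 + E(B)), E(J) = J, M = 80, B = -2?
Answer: √6506 ≈ 80.660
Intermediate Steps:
Z = 3481 (Z = (-59)² = 3481)
l = -25 (l = 5*(-3 - 2) = 5*(-5) = -25)
√(Z + (M + l)²) = √(3481 + (80 - 25)²) = √(3481 + 55²) = √(3481 + 3025) = √6506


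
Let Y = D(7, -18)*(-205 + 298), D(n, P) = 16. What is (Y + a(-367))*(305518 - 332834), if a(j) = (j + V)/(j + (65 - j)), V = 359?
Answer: -2641784992/65 ≈ -4.0643e+7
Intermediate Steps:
a(j) = 359/65 + j/65 (a(j) = (j + 359)/(j + (65 - j)) = (359 + j)/65 = (359 + j)*(1/65) = 359/65 + j/65)
Y = 1488 (Y = 16*(-205 + 298) = 16*93 = 1488)
(Y + a(-367))*(305518 - 332834) = (1488 + (359/65 + (1/65)*(-367)))*(305518 - 332834) = (1488 + (359/65 - 367/65))*(-27316) = (1488 - 8/65)*(-27316) = (96712/65)*(-27316) = -2641784992/65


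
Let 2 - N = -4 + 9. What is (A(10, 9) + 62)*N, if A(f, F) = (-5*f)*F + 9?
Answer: 1137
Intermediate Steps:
A(f, F) = 9 - 5*F*f (A(f, F) = -5*F*f + 9 = 9 - 5*F*f)
N = -3 (N = 2 - (-4 + 9) = 2 - 1*5 = 2 - 5 = -3)
(A(10, 9) + 62)*N = ((9 - 5*9*10) + 62)*(-3) = ((9 - 450) + 62)*(-3) = (-441 + 62)*(-3) = -379*(-3) = 1137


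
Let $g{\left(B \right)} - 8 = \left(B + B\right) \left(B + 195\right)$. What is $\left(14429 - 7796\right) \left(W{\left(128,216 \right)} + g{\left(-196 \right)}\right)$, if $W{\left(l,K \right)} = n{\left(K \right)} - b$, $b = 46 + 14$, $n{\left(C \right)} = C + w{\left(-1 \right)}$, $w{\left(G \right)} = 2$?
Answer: $3701214$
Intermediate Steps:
$g{\left(B \right)} = 8 + 2 B \left(195 + B\right)$ ($g{\left(B \right)} = 8 + \left(B + B\right) \left(B + 195\right) = 8 + 2 B \left(195 + B\right)$)
$n{\left(C \right)} = 2 + C$ ($n{\left(C \right)} = C + 2 = 2 + C$)
$b = 60$
$W{\left(l,K \right)} = -58 + K$ ($W{\left(l,K \right)} = \left(2 + K\right) - 60 = -58 + K$)
$\left(14429 - 7796\right) \left(W{\left(128,216 \right)} + g{\left(-196 \right)}\right) = \left(14429 - 7796\right) \left(\left(-58 + 216\right) + \left(8 + 2 \left(-196\right)^{2} + 390 \left(-196\right)\right)\right) = 6633 \left(158 + \left(8 + 2 \cdot 38416 - 76440\right)\right) = 6633 \left(158 + \left(8 + 76832 - 76440\right)\right) = 6633 \left(158 + 400\right) = 6633 \cdot 558 = 3701214$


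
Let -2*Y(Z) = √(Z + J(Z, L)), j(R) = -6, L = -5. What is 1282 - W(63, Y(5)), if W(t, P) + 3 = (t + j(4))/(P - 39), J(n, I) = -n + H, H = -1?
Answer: 7828117/6085 - 114*I/6085 ≈ 1286.5 - 0.018735*I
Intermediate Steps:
J(n, I) = -1 - n (J(n, I) = -n - 1 = -1 - n)
Y(Z) = -I/2 (Y(Z) = -√(Z + (-1 - Z))/2 = -I/2)
W(t, P) = -3 + (-6 + t)/(-39 + P) (W(t, P) = -3 + (t - 6)/(P - 39) = -3 + (-6 + t)/(-39 + P))
1282 - W(63, Y(5)) = 1282 - (111 + 63 - (-3)*I/2)/(-39 - I/2) = 1282 - 4*(-39 + I/2)/6085*(111 + 63 + 3*I/2) = 1282 - 4*(-39 + I/2)/6085*(174 + 3*I/2) = 1282 - 4*(-39 + I/2)*(174 + 3*I/2)/6085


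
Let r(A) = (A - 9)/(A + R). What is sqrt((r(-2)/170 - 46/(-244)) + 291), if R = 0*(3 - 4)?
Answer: sqrt(31316990385)/10370 ≈ 17.065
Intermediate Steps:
R = 0 (R = 0*(-1) = 0)
r(A) = (-9 + A)/A (r(A) = (A - 9)/(A + 0) = (-9 + A)/A)
sqrt((r(-2)/170 - 46/(-244)) + 291) = sqrt((((-9 - 2)/(-2))/170 - 46/(-244)) + 291) = sqrt((-1/2*(-11)*(1/170) - 46*(-1/244)) + 291) = sqrt(((11/2)*(1/170) + 23/122) + 291) = sqrt((11/340 + 23/122) + 291) = sqrt(4581/20740 + 291) = sqrt(6039921/20740) = sqrt(31316990385)/10370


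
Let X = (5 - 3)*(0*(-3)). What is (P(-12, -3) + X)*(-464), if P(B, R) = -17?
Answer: 7888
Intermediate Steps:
X = 0 (X = 2*0 = 0)
(P(-12, -3) + X)*(-464) = (-17 + 0)*(-464) = -17*(-464) = 7888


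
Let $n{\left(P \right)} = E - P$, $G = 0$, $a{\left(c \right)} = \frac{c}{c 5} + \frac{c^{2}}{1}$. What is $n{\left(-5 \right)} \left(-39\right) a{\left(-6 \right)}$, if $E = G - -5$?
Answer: $-14118$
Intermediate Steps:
$a{\left(c \right)} = \frac{1}{5} + c^{2}$ ($a{\left(c \right)} = \frac{c}{5 c} + c^{2} \cdot 1 = c \frac{1}{5 c} + c^{2} = \frac{1}{5} + c^{2}$)
$E = 5$ ($E = 0 - -5 = 0 + 5 = 5$)
$n{\left(P \right)} = 5 - P$
$n{\left(-5 \right)} \left(-39\right) a{\left(-6 \right)} = \left(5 - -5\right) \left(-39\right) \left(\frac{1}{5} + \left(-6\right)^{2}\right) = \left(5 + 5\right) \left(-39\right) \left(\frac{1}{5} + 36\right) = 10 \left(-39\right) \frac{181}{5} = \left(-390\right) \frac{181}{5} = -14118$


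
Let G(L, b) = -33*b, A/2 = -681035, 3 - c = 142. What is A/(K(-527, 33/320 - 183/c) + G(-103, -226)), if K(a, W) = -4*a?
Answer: -681035/4783 ≈ -142.39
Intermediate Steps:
c = -139 (c = 3 - 1*142 = 3 - 142 = -139)
A = -1362070 (A = 2*(-681035) = -1362070)
A/(K(-527, 33/320 - 183/c) + G(-103, -226)) = -1362070/(-4*(-527) - 33*(-226)) = -1362070/(2108 + 7458) = -1362070/9566 = -1362070*1/9566 = -681035/4783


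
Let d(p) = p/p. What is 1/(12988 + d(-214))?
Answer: 1/12989 ≈ 7.6988e-5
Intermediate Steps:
d(p) = 1
1/(12988 + d(-214)) = 1/(12988 + 1) = 1/12989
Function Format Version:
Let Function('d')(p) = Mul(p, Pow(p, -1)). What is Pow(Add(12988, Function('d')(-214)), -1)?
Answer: Rational(1, 12989) ≈ 7.6988e-5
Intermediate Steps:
Function('d')(p) = 1
Pow(Add(12988, Function('d')(-214)), -1) = Pow(Add(12988, 1), -1) = Pow(12989, -1) = Rational(1, 12989)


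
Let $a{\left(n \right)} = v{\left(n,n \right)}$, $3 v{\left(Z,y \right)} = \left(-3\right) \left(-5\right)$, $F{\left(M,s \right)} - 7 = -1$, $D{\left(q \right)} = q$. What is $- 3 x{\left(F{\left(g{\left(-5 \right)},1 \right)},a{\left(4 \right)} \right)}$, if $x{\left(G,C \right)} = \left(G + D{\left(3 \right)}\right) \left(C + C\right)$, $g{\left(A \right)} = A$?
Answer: $-270$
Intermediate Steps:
$F{\left(M,s \right)} = 6$ ($F{\left(M,s \right)} = 7 - 1 = 6$)
$v{\left(Z,y \right)} = 5$ ($v{\left(Z,y \right)} = \frac{\left(-3\right) \left(-5\right)}{3} = \frac{1}{3} \cdot 15 = 5$)
$a{\left(n \right)} = 5$
$x{\left(G,C \right)} = 2 C \left(3 + G\right)$ ($x{\left(G,C \right)} = \left(G + 3\right) \left(C + C\right) = \left(3 + G\right) 2 C = 2 C \left(3 + G\right)$)
$- 3 x{\left(F{\left(g{\left(-5 \right)},1 \right)},a{\left(4 \right)} \right)} = - 3 \cdot 2 \cdot 5 \left(3 + 6\right) = - 3 \cdot 2 \cdot 5 \cdot 9 = \left(-3\right) 90 = -270$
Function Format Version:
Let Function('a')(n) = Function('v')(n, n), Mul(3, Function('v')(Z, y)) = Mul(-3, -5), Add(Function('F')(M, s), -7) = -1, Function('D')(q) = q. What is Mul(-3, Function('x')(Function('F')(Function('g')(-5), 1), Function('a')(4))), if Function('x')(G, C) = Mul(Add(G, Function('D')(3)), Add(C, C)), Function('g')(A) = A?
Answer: -270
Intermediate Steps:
Function('F')(M, s) = 6 (Function('F')(M, s) = Add(7, -1) = 6)
Function('v')(Z, y) = 5 (Function('v')(Z, y) = Mul(Rational(1, 3), Mul(-3, -5)) = Mul(Rational(1, 3), 15) = 5)
Function('a')(n) = 5
Function('x')(G, C) = Mul(2, C, Add(3, G)) (Function('x')(G, C) = Mul(Add(G, 3), Add(C, C)) = Mul(Add(3, G), Mul(2, C)) = Mul(2, C, Add(3, G)))
Mul(-3, Function('x')(Function('F')(Function('g')(-5), 1), Function('a')(4))) = Mul(-3, Mul(2, 5, Add(3, 6))) = Mul(-3, Mul(2, 5, 9)) = Mul(-3, 90) = -270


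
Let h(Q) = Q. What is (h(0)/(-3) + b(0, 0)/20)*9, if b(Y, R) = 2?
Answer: 9/10 ≈ 0.90000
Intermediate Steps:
(h(0)/(-3) + b(0, 0)/20)*9 = (0/(-3) + 2/20)*9 = (0*(-1/3) + 2*(1/20))*9 = (0 + 1/10)*9 = (1/10)*9 = 9/10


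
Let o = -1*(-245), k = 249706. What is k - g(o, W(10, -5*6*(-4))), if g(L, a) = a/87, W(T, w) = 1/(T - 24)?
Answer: 304141909/1218 ≈ 2.4971e+5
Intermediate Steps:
W(T, w) = 1/(-24 + T)
o = 245
g(L, a) = a/87 (g(L, a) = a*(1/87) = a/87)
k - g(o, W(10, -5*6*(-4))) = 249706 - 1/(87*(-24 + 10)) = 249706 - 1/(87*(-14)) = 249706 - (-1)/(87*14) = 249706 - 1*(-1/1218) = 249706 + 1/1218 = 304141909/1218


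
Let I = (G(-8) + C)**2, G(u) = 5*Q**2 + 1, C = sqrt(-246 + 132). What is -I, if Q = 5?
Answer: -(126 + I*sqrt(114))**2 ≈ -15762.0 - 2690.6*I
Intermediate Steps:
C = I*sqrt(114) (C = sqrt(-114) = I*sqrt(114) ≈ 10.677*I)
G(u) = 126 (G(u) = 5*5**2 + 1 = 5*25 + 1 = 125 + 1 = 126)
I = (126 + I*sqrt(114))**2 ≈ 15762.0 + 2690.6*I
-I = -(126 + I*sqrt(114))**2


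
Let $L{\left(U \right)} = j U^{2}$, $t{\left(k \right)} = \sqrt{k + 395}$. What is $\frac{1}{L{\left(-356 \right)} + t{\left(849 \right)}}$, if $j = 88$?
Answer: $\frac{2788192}{31096058515145} - \frac{\sqrt{311}}{62192117030290} \approx 8.9664 \cdot 10^{-8}$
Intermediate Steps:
$t{\left(k \right)} = \sqrt{395 + k}$
$L{\left(U \right)} = 88 U^{2}$
$\frac{1}{L{\left(-356 \right)} + t{\left(849 \right)}} = \frac{1}{88 \left(-356\right)^{2} + \sqrt{395 + 849}} = \frac{1}{88 \cdot 126736 + \sqrt{1244}} = \frac{1}{11152768 + 2 \sqrt{311}}$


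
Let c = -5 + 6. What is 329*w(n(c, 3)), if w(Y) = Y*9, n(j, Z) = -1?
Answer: -2961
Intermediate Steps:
c = 1
w(Y) = 9*Y
329*w(n(c, 3)) = 329*(9*(-1)) = 329*(-9) = -2961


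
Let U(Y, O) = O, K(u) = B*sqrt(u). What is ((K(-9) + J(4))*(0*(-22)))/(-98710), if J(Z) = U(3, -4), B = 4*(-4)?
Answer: 0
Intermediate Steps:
B = -16
K(u) = -16*sqrt(u)
J(Z) = -4
((K(-9) + J(4))*(0*(-22)))/(-98710) = ((-48*I - 4)*(0*(-22)))/(-98710) = ((-48*I - 4)*0)*(-1/98710) = ((-4 - 48*I)*0)*(-1/98710) = 0*(-1/98710) = 0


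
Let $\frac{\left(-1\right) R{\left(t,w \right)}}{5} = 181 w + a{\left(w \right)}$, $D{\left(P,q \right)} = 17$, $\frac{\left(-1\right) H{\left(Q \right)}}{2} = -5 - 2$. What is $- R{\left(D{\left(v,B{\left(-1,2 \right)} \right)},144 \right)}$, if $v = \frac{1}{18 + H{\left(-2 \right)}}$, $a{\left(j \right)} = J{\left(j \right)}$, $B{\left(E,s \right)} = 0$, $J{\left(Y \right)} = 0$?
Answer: $130320$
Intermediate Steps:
$H{\left(Q \right)} = 14$ ($H{\left(Q \right)} = - 2 \left(-5 - 2\right) = \left(-2\right) \left(-7\right) = 14$)
$a{\left(j \right)} = 0$
$v = \frac{1}{32}$ ($v = \frac{1}{18 + 14} = \frac{1}{32} \approx 0.03125$)
$R{\left(t,w \right)} = - 905 w$ ($R{\left(t,w \right)} = - 5 \left(181 w + 0\right) = - 5 \cdot 181 w = - 905 w$)
$- R{\left(D{\left(v,B{\left(-1,2 \right)} \right)},144 \right)} = - \left(-905\right) 144 = \left(-1\right) \left(-130320\right) = 130320$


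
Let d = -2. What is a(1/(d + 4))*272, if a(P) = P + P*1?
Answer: 272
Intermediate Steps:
a(P) = 2*P (a(P) = P + P = 2*P)
a(1/(d + 4))*272 = (2/(-2 + 4))*272 = (2/2)*272 = (2*(½))*272 = 1*272 = 272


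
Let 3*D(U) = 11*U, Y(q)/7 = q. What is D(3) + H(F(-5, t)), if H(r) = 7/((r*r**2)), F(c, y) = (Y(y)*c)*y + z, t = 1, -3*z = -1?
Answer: 12373315/1124864 ≈ 11.000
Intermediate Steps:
z = 1/3 (z = -1/3*(-1) = 1/3 ≈ 0.33333)
Y(q) = 7*q
D(U) = 11*U/3 (D(U) = (11*U)/3 = 11*U/3)
F(c, y) = 1/3 + 7*c*y**2 (F(c, y) = ((7*y)*c)*y + 1/3 = (7*c*y)*y + 1/3 = 7*c*y**2 + 1/3 = 1/3 + 7*c*y**2)
H(r) = 7/r**3 (H(r) = 7/(r**3) = 7/r**3)
D(3) + H(F(-5, t)) = (11/3)*3 + 7/(1/3 + 7*(-5)*1**2)**3 = 11 + 7/(1/3 + 7*(-5)*1)**3 = 11 + 7/(1/3 - 35)**3 = 11 + 7/(-104/3)**3 = 11 + 7*(-27/1124864) = 11 - 189/1124864 = 12373315/1124864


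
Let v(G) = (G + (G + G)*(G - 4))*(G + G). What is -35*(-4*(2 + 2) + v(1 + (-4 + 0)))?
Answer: 8750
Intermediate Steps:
v(G) = 2*G*(G + 2*G*(-4 + G)) (v(G) = (G + (2*G)*(-4 + G))*(2*G) = (G + 2*G*(-4 + G))*(2*G) = 2*G*(G + 2*G*(-4 + G)))
-35*(-4*(2 + 2) + v(1 + (-4 + 0))) = -35*(-4*(2 + 2) + (1 + (-4 + 0))²*(-14 + 4*(1 + (-4 + 0)))) = -35*(-4*4 + (1 - 4)²*(-14 + 4*(1 - 4))) = -35*(-16 + (-3)²*(-14 + 4*(-3))) = -35*(-16 + 9*(-14 - 12)) = -35*(-16 + 9*(-26)) = -35*(-16 - 234) = -35*(-250) = 8750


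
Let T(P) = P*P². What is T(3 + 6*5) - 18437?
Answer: 17500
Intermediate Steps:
T(P) = P³
T(3 + 6*5) - 18437 = (3 + 6*5)³ - 18437 = (3 + 30)³ - 18437 = 33³ - 18437 = 35937 - 18437 = 17500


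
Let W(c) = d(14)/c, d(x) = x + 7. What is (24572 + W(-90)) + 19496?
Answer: 1322033/30 ≈ 44068.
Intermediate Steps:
d(x) = 7 + x
W(c) = 21/c (W(c) = (7 + 14)/c = 21/c)
(24572 + W(-90)) + 19496 = (24572 + 21/(-90)) + 19496 = (24572 + 21*(-1/90)) + 19496 = (24572 - 7/30) + 19496 = 737153/30 + 19496 = 1322033/30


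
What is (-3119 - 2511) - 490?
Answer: -6120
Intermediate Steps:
(-3119 - 2511) - 490 = -5630 - 490 = -6120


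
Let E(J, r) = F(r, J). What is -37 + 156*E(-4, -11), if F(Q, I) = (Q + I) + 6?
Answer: -1441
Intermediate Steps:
F(Q, I) = 6 + I + Q (F(Q, I) = (I + Q) + 6 = 6 + I + Q)
E(J, r) = 6 + J + r
-37 + 156*E(-4, -11) = -37 + 156*(6 - 4 - 11) = -37 + 156*(-9) = -37 - 1404 = -1441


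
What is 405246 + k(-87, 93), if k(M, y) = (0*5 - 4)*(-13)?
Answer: 405298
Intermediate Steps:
k(M, y) = 52 (k(M, y) = (0 - 4)*(-13) = -4*(-13) = 52)
405246 + k(-87, 93) = 405246 + 52 = 405298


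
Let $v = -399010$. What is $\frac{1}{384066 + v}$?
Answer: $- \frac{1}{14944} \approx -6.6916 \cdot 10^{-5}$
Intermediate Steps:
$\frac{1}{384066 + v} = \frac{1}{384066 - 399010} = \frac{1}{-14944} = - \frac{1}{14944}$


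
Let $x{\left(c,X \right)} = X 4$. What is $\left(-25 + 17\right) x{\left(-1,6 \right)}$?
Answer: $-192$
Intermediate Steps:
$x{\left(c,X \right)} = 4 X$
$\left(-25 + 17\right) x{\left(-1,6 \right)} = \left(-25 + 17\right) 4 \cdot 6 = \left(-8\right) 24 = -192$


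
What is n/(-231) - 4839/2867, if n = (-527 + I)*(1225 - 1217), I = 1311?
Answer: -2728519/94611 ≈ -28.839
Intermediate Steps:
n = 6272 (n = (-527 + 1311)*(1225 - 1217) = 784*8 = 6272)
n/(-231) - 4839/2867 = 6272/(-231) - 4839/2867 = 6272*(-1/231) - 4839*1/2867 = -896/33 - 4839/2867 = -2728519/94611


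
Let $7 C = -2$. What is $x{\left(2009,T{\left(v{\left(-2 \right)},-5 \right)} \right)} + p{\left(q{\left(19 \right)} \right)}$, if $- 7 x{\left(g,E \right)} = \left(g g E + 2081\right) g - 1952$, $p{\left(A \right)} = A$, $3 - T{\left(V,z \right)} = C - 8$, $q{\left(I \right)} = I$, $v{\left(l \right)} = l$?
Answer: $- \frac{91514243157}{7} \approx -1.3073 \cdot 10^{10}$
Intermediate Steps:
$C = - \frac{2}{7}$ ($C = \frac{1}{7} \left(-2\right) = - \frac{2}{7} \approx -0.28571$)
$T{\left(V,z \right)} = \frac{79}{7}$ ($T{\left(V,z \right)} = 3 - \left(- \frac{2}{7} - 8\right) = 3 - - \frac{58}{7} = 3 + \frac{58}{7} = \frac{79}{7}$)
$x{\left(g,E \right)} = \frac{1952}{7} - \frac{g \left(2081 + E g^{2}\right)}{7}$ ($x{\left(g,E \right)} = - \frac{\left(g g E + 2081\right) g - 1952}{7} = - \frac{\left(g^{2} E + 2081\right) g - 1952}{7} = - \frac{\left(E g^{2} + 2081\right) g - 1952}{7} = - \frac{\left(2081 + E g^{2}\right) g - 1952}{7} = - \frac{g \left(2081 + E g^{2}\right) - 1952}{7} = - \frac{-1952 + g \left(2081 + E g^{2}\right)}{7} = \frac{1952}{7} - \frac{g \left(2081 + E g^{2}\right)}{7}$)
$x{\left(2009,T{\left(v{\left(-2 \right)},-5 \right)} \right)} + p{\left(q{\left(19 \right)} \right)} = \left(\frac{1952}{7} - 597247 - \frac{79 \cdot 2009^{3}}{49}\right) + 19 = \left(\frac{1952}{7} - 597247 - \frac{79}{49} \cdot 8108486729\right) + 19 = \left(\frac{1952}{7} - 597247 - 13072866359\right) + 19 = - \frac{91514243290}{7} + 19 = - \frac{91514243157}{7}$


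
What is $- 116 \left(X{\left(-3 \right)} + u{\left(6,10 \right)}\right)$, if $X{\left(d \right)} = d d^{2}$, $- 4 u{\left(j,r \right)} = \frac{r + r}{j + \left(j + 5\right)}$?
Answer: $\frac{53824}{17} \approx 3166.1$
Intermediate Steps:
$u{\left(j,r \right)} = - \frac{r}{2 \left(5 + 2 j\right)}$ ($u{\left(j,r \right)} = - \frac{\left(r + r\right) \frac{1}{j + \left(j + 5\right)}}{4} = - \frac{2 r \frac{1}{j + \left(5 + j\right)}}{4} = - \frac{2 r \frac{1}{5 + 2 j}}{4} = - \frac{r}{2 \left(5 + 2 j\right)}$)
$X{\left(d \right)} = d^{3}$
$- 116 \left(X{\left(-3 \right)} + u{\left(6,10 \right)}\right) = - 116 \left(\left(-3\right)^{3} - \frac{10}{10 + 4 \cdot 6}\right) = - 116 \left(-27 - \frac{10}{10 + 24}\right) = - 116 \left(-27 - \frac{10}{34}\right) = - 116 \left(-27 - 10 \cdot \frac{1}{34}\right) = - 116 \left(-27 - \frac{5}{17}\right) = \left(-116\right) \left(- \frac{464}{17}\right) = \frac{53824}{17}$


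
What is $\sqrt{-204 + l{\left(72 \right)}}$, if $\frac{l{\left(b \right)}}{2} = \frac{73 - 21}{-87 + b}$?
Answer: $\frac{2 i \sqrt{11865}}{15} \approx 14.524 i$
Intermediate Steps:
$l{\left(b \right)} = \frac{104}{-87 + b}$ ($l{\left(b \right)} = 2 \frac{73 - 21}{-87 + b} = 2 \frac{52}{-87 + b} = \frac{104}{-87 + b}$)
$\sqrt{-204 + l{\left(72 \right)}} = \sqrt{-204 + \frac{104}{-87 + 72}} = \sqrt{-204 + \frac{104}{-15}} = \sqrt{-204 + 104 \left(- \frac{1}{15}\right)} = \sqrt{-204 - \frac{104}{15}} = \sqrt{- \frac{3164}{15}} = \frac{2 i \sqrt{11865}}{15}$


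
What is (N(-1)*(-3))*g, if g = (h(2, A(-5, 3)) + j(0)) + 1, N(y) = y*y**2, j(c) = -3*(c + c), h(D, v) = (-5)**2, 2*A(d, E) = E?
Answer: 78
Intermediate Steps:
A(d, E) = E/2
h(D, v) = 25
j(c) = -6*c
N(y) = y**3
g = 26 (g = (25 - 6*0) + 1 = (25 + 0) + 1 = 25 + 1 = 26)
(N(-1)*(-3))*g = ((-1)**3*(-3))*26 = -1*(-3)*26 = 3*26 = 78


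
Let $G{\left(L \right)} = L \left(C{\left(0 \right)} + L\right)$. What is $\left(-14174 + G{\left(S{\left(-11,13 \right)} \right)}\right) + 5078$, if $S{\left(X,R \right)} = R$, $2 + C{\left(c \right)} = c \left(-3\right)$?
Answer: $-8953$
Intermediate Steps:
$C{\left(c \right)} = -2 - 3 c$ ($C{\left(c \right)} = -2 + c \left(-3\right) = -2 - 3 c$)
$G{\left(L \right)} = L \left(-2 + L\right)$ ($G{\left(L \right)} = L \left(\left(-2 - 0\right) + L\right) = L \left(\left(-2 + 0\right) + L\right) = L \left(-2 + L\right)$)
$\left(-14174 + G{\left(S{\left(-11,13 \right)} \right)}\right) + 5078 = \left(-14174 + 13 \left(-2 + 13\right)\right) + 5078 = \left(-14174 + 13 \cdot 11\right) + 5078 = \left(-14174 + 143\right) + 5078 = -14031 + 5078 = -8953$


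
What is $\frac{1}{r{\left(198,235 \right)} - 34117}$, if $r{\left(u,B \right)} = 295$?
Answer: $- \frac{1}{33822} \approx -2.9567 \cdot 10^{-5}$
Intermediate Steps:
$\frac{1}{r{\left(198,235 \right)} - 34117} = \frac{1}{295 - 34117} = \frac{1}{-33822} = - \frac{1}{33822}$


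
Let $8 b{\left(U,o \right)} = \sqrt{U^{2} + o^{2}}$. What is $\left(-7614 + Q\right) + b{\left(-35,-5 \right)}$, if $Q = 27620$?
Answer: $20006 + \frac{25 \sqrt{2}}{8} \approx 20010.0$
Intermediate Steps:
$b{\left(U,o \right)} = \frac{\sqrt{U^{2} + o^{2}}}{8}$
$\left(-7614 + Q\right) + b{\left(-35,-5 \right)} = \left(-7614 + 27620\right) + \frac{\sqrt{\left(-35\right)^{2} + \left(-5\right)^{2}}}{8} = 20006 + \frac{\sqrt{1225 + 25}}{8} = 20006 + \frac{\sqrt{1250}}{8} = 20006 + \frac{25 \sqrt{2}}{8}$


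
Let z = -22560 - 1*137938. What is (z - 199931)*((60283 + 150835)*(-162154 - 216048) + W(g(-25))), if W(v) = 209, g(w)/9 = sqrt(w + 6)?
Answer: 28778543477809983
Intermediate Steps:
g(w) = 9*sqrt(6 + w) (g(w) = 9*sqrt(w + 6) = 9*sqrt(6 + w))
z = -160498 (z = -22560 - 137938 = -160498)
(z - 199931)*((60283 + 150835)*(-162154 - 216048) + W(g(-25))) = (-160498 - 199931)*((60283 + 150835)*(-162154 - 216048) + 209) = -360429*(211118*(-378202) + 209) = -360429*(-79845249836 + 209) = -360429*(-79845249627) = 28778543477809983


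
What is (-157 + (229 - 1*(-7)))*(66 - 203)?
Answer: -10823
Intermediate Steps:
(-157 + (229 - 1*(-7)))*(66 - 203) = (-157 + (229 + 7))*(-137) = (-157 + 236)*(-137) = 79*(-137) = -10823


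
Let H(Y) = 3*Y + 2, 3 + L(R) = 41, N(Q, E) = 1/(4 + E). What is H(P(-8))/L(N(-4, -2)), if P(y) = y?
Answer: -11/19 ≈ -0.57895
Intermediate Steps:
L(R) = 38 (L(R) = -3 + 41 = 38)
H(Y) = 2 + 3*Y
H(P(-8))/L(N(-4, -2)) = (2 + 3*(-8))/38 = (2 - 24)*(1/38) = -22*1/38 = -11/19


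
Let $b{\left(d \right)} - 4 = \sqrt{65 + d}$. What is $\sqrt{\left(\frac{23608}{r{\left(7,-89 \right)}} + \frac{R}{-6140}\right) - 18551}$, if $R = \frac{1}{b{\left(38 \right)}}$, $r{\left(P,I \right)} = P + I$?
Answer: $\frac{\sqrt{-1193878286802335 - 298469571055500 \sqrt{103}}}{125870 \sqrt{4 + \sqrt{103}}} \approx 137.25 i$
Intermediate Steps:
$b{\left(d \right)} = 4 + \sqrt{65 + d}$
$r{\left(P,I \right)} = I + P$
$R = \frac{1}{4 + \sqrt{103}}$ ($R = \frac{1}{4 + \sqrt{65 + 38}} = \frac{1}{4 + \sqrt{103}} \approx 0.070677$)
$\sqrt{\left(\frac{23608}{r{\left(7,-89 \right)}} + \frac{R}{-6140}\right) - 18551} = \sqrt{\left(\frac{23608}{-89 + 7} + \frac{- \frac{4}{87} + \frac{\sqrt{103}}{87}}{-6140}\right) - 18551} = \sqrt{\left(\frac{23608}{-82} + \left(- \frac{4}{87} + \frac{\sqrt{103}}{87}\right) \left(- \frac{1}{6140}\right)\right) - 18551} = \sqrt{\left(23608 \left(- \frac{1}{82}\right) + \left(\frac{1}{133545} - \frac{\sqrt{103}}{534180}\right)\right) - 18551} = \sqrt{\left(- \frac{11804}{41} + \left(\frac{1}{133545} - \frac{\sqrt{103}}{534180}\right)\right) - 18551} = \sqrt{\left(- \frac{1576365139}{5475345} - \frac{\sqrt{103}}{534180}\right) - 18551} = \sqrt{- \frac{103149490234}{5475345} - \frac{\sqrt{103}}{534180}}$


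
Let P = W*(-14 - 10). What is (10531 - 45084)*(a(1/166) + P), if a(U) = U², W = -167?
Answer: -3816187046297/27556 ≈ -1.3849e+8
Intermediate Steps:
P = 4008 (P = -167*(-14 - 10) = -167*(-24) = 4008)
(10531 - 45084)*(a(1/166) + P) = (10531 - 45084)*((1/166)² + 4008) = -34553*((1/166)² + 4008) = -34553*(1/27556 + 4008) = -34553*110444449/27556 = -3816187046297/27556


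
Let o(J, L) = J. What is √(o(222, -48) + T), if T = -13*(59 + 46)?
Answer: 3*I*√127 ≈ 33.808*I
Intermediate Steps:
T = -1365 (T = -13*105 = -1365)
√(o(222, -48) + T) = √(222 - 1365) = √(-1143) = 3*I*√127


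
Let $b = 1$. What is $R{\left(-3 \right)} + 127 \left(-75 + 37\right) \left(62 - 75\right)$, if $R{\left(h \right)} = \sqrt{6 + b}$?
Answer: $62738 + \sqrt{7} \approx 62741.0$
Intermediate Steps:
$R{\left(h \right)} = \sqrt{7}$ ($R{\left(h \right)} = \sqrt{6 + 1} = \sqrt{7}$)
$R{\left(-3 \right)} + 127 \left(-75 + 37\right) \left(62 - 75\right) = \sqrt{7} + 127 \left(-75 + 37\right) \left(62 - 75\right) = \sqrt{7} + 127 \left(\left(-38\right) \left(-13\right)\right) = \sqrt{7} + 127 \cdot 494 = \sqrt{7} + 62738 = 62738 + \sqrt{7}$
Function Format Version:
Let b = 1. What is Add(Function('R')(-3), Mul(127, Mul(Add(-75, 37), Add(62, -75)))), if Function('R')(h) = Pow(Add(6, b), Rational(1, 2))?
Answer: Add(62738, Pow(7, Rational(1, 2))) ≈ 62741.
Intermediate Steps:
Function('R')(h) = Pow(7, Rational(1, 2)) (Function('R')(h) = Pow(Add(6, 1), Rational(1, 2)) = Pow(7, Rational(1, 2)))
Add(Function('R')(-3), Mul(127, Mul(Add(-75, 37), Add(62, -75)))) = Add(Pow(7, Rational(1, 2)), Mul(127, Mul(Add(-75, 37), Add(62, -75)))) = Add(Pow(7, Rational(1, 2)), Mul(127, Mul(-38, -13))) = Add(Pow(7, Rational(1, 2)), Mul(127, 494)) = Add(Pow(7, Rational(1, 2)), 62738) = Add(62738, Pow(7, Rational(1, 2)))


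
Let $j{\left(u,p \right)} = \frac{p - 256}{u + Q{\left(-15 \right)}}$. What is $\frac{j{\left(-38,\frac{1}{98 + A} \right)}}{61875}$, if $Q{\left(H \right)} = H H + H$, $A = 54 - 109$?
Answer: $- \frac{1223}{50847500} \approx -2.4052 \cdot 10^{-5}$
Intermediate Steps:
$A = -55$
$Q{\left(H \right)} = H + H^{2}$ ($Q{\left(H \right)} = H^{2} + H = H + H^{2}$)
$j{\left(u,p \right)} = \frac{-256 + p}{210 + u}$ ($j{\left(u,p \right)} = \frac{p - 256}{u - 15 \left(1 - 15\right)} = \frac{-256 + p}{u - -210} = \frac{-256 + p}{u + 210} = \frac{-256 + p}{210 + u}$)
$\frac{j{\left(-38,\frac{1}{98 + A} \right)}}{61875} = \frac{\frac{1}{210 - 38} \left(-256 + \frac{1}{98 - 55}\right)}{61875} = \frac{-256 + \frac{1}{43}}{172} \cdot \frac{1}{61875} = \frac{1}{172} \left(- \frac{11007}{43}\right) \frac{1}{61875} = \left(- \frac{11007}{7396}\right) \frac{1}{61875} = - \frac{1223}{50847500}$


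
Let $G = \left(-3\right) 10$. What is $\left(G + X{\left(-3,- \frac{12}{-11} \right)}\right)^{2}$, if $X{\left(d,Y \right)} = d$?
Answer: $1089$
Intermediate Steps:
$G = -30$
$\left(G + X{\left(-3,- \frac{12}{-11} \right)}\right)^{2} = \left(-30 - 3\right)^{2} = \left(-33\right)^{2} = 1089$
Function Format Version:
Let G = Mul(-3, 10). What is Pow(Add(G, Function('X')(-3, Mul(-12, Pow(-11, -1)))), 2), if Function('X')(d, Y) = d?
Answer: 1089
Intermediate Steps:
G = -30
Pow(Add(G, Function('X')(-3, Mul(-12, Pow(-11, -1)))), 2) = Pow(Add(-30, -3), 2) = Pow(-33, 2) = 1089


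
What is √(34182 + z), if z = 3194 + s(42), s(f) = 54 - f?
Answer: 2*√9347 ≈ 193.36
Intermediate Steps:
z = 3206 (z = 3194 + (54 - 1*42) = 3194 + (54 - 42) = 3194 + 12 = 3206)
√(34182 + z) = √(34182 + 3206) = √37388 = 2*√9347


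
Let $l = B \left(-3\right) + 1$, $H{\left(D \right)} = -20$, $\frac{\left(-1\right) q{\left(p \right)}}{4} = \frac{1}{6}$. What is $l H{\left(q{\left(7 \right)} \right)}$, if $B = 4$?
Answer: $220$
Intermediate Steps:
$q{\left(p \right)} = - \frac{2}{3}$ ($q{\left(p \right)} = - \frac{4}{6} = \left(-4\right) \frac{1}{6} = - \frac{2}{3}$)
$l = -11$ ($l = 4 \left(-3\right) + 1 = -12 + 1 = -11$)
$l H{\left(q{\left(7 \right)} \right)} = \left(-11\right) \left(-20\right) = 220$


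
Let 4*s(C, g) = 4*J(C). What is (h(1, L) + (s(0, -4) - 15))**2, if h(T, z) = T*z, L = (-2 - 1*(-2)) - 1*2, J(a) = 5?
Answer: 144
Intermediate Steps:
s(C, g) = 5 (s(C, g) = (4*5)/4 = (1/4)*20 = 5)
L = -2 (L = (-2 + 2) - 2 = 0 - 2 = -2)
(h(1, L) + (s(0, -4) - 15))**2 = (1*(-2) + (5 - 15))**2 = (-2 - 10)**2 = (-12)**2 = 144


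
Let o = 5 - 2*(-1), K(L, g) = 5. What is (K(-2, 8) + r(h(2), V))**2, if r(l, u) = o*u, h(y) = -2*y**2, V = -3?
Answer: 256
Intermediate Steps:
o = 7 (o = 5 + 2 = 7)
r(l, u) = 7*u
(K(-2, 8) + r(h(2), V))**2 = (5 + 7*(-3))**2 = (5 - 21)**2 = (-16)**2 = 256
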